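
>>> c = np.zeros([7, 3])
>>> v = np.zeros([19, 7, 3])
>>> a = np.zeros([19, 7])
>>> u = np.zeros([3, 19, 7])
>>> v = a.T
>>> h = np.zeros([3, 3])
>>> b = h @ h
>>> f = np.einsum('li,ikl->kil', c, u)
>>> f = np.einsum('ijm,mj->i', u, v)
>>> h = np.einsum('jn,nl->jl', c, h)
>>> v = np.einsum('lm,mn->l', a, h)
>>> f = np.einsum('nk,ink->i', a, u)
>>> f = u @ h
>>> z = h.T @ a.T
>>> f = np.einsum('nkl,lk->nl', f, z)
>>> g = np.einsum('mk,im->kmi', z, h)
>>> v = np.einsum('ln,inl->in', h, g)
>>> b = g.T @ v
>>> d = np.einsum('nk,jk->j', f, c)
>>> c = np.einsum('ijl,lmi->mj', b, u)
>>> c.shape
(19, 3)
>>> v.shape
(19, 3)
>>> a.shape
(19, 7)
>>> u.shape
(3, 19, 7)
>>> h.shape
(7, 3)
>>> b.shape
(7, 3, 3)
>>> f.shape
(3, 3)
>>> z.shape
(3, 19)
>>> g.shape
(19, 3, 7)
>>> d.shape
(7,)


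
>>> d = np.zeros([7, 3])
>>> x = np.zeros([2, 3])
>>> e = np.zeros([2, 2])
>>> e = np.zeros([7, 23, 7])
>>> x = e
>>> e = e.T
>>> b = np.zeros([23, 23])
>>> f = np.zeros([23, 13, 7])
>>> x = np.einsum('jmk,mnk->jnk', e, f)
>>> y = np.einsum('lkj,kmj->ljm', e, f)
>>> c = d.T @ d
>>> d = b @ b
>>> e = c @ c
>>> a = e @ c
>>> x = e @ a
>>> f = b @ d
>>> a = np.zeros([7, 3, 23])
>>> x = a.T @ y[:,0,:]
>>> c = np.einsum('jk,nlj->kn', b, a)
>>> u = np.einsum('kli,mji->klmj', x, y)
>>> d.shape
(23, 23)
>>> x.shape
(23, 3, 13)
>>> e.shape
(3, 3)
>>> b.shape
(23, 23)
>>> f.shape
(23, 23)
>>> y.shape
(7, 7, 13)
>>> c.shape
(23, 7)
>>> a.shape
(7, 3, 23)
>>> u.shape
(23, 3, 7, 7)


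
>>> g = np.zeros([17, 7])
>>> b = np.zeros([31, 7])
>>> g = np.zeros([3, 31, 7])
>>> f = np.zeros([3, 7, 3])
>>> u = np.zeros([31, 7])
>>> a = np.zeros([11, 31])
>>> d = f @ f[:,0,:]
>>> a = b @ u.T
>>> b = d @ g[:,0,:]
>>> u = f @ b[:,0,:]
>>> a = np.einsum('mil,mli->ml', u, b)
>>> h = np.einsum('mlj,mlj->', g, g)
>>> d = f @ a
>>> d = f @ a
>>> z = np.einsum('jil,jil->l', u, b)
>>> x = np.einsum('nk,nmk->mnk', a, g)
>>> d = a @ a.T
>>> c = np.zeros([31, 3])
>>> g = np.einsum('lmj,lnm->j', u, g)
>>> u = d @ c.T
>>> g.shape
(7,)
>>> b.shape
(3, 7, 7)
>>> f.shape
(3, 7, 3)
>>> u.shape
(3, 31)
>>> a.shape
(3, 7)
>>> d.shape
(3, 3)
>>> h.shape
()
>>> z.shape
(7,)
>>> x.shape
(31, 3, 7)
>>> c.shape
(31, 3)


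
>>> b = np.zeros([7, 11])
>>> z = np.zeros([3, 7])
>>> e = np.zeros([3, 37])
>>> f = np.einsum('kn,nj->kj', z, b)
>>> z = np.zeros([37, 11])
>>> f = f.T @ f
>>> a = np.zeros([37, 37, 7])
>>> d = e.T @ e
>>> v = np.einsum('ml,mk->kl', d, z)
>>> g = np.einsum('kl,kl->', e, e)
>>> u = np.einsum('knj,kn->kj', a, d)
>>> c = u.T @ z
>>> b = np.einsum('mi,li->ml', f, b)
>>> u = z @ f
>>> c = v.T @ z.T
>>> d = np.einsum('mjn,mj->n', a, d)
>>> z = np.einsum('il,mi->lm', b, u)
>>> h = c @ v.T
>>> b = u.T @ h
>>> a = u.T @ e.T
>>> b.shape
(11, 11)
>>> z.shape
(7, 37)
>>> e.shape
(3, 37)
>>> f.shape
(11, 11)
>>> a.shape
(11, 3)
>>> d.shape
(7,)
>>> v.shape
(11, 37)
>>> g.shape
()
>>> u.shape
(37, 11)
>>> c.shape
(37, 37)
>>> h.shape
(37, 11)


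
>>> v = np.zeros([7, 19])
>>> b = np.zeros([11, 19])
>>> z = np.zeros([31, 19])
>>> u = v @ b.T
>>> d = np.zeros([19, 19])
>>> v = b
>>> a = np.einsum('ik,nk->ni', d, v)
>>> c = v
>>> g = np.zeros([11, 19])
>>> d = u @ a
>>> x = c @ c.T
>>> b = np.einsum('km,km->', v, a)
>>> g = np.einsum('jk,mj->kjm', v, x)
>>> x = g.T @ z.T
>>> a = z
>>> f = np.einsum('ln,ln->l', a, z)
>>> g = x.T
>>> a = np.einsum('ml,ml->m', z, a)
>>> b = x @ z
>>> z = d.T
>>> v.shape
(11, 19)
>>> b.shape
(11, 11, 19)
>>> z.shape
(19, 7)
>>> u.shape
(7, 11)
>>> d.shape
(7, 19)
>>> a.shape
(31,)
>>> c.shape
(11, 19)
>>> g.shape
(31, 11, 11)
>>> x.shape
(11, 11, 31)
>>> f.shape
(31,)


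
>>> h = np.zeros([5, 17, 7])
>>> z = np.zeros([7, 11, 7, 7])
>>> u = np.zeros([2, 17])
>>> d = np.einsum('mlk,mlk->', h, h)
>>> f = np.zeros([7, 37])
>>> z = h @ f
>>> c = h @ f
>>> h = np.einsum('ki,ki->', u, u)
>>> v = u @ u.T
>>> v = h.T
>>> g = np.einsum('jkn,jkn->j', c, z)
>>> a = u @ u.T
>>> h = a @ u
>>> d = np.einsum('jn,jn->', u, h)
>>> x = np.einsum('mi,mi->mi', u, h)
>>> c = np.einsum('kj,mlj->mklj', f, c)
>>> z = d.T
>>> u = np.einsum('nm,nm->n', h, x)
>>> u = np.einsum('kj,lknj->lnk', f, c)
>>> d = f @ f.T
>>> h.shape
(2, 17)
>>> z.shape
()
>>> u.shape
(5, 17, 7)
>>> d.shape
(7, 7)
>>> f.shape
(7, 37)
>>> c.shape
(5, 7, 17, 37)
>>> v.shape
()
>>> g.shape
(5,)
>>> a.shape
(2, 2)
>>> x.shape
(2, 17)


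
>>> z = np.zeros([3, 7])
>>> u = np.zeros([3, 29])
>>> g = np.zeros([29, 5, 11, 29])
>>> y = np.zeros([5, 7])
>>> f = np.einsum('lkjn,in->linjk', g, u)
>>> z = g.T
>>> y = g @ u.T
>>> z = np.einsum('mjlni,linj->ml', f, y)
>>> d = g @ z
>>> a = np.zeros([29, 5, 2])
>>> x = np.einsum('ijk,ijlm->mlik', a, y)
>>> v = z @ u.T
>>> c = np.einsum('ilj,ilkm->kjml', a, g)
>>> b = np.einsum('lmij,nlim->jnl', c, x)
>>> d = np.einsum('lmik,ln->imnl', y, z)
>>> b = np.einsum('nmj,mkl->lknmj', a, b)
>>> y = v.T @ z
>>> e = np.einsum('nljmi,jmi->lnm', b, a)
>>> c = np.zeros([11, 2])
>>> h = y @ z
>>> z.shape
(29, 29)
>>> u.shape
(3, 29)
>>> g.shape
(29, 5, 11, 29)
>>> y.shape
(3, 29)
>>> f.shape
(29, 3, 29, 11, 5)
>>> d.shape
(11, 5, 29, 29)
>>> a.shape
(29, 5, 2)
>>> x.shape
(3, 11, 29, 2)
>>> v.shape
(29, 3)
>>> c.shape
(11, 2)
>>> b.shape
(11, 3, 29, 5, 2)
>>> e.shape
(3, 11, 5)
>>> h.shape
(3, 29)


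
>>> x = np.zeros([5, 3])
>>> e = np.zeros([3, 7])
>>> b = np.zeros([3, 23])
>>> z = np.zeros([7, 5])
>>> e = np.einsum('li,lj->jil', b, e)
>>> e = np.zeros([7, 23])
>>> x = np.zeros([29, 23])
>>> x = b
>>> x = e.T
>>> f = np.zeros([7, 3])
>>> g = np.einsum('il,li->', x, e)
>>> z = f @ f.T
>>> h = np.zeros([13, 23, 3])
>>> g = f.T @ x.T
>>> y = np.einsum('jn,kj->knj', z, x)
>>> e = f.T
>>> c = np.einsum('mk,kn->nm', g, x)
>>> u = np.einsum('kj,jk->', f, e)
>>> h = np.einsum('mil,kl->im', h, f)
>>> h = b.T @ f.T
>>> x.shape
(23, 7)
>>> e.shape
(3, 7)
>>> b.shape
(3, 23)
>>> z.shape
(7, 7)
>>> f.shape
(7, 3)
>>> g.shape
(3, 23)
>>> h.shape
(23, 7)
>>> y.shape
(23, 7, 7)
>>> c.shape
(7, 3)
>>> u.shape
()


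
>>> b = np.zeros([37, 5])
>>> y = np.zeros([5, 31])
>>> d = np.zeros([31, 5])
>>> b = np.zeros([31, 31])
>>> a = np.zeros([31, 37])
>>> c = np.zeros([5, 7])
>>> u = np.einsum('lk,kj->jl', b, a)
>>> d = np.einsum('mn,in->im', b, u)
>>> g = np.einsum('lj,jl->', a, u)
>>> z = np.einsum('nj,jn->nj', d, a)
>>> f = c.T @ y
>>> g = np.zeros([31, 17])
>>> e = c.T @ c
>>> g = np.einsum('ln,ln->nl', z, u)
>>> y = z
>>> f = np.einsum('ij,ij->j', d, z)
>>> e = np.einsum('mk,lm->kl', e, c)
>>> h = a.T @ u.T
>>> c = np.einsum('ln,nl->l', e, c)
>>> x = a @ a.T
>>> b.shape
(31, 31)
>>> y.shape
(37, 31)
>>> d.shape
(37, 31)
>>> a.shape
(31, 37)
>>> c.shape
(7,)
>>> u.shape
(37, 31)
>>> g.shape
(31, 37)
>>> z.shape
(37, 31)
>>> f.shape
(31,)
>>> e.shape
(7, 5)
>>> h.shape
(37, 37)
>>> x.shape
(31, 31)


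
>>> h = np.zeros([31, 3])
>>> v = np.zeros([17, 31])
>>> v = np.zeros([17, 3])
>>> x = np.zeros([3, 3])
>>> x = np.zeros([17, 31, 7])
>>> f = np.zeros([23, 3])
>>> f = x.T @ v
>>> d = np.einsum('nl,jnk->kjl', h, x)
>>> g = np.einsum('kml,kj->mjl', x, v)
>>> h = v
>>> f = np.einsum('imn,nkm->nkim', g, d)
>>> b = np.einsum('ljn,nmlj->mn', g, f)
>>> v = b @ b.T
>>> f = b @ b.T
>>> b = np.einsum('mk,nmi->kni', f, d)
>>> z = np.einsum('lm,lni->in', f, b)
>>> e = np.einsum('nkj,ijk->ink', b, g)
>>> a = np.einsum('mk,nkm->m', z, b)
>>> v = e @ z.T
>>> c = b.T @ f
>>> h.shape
(17, 3)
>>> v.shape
(31, 17, 3)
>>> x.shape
(17, 31, 7)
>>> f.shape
(17, 17)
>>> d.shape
(7, 17, 3)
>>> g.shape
(31, 3, 7)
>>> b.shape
(17, 7, 3)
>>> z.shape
(3, 7)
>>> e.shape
(31, 17, 7)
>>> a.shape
(3,)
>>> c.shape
(3, 7, 17)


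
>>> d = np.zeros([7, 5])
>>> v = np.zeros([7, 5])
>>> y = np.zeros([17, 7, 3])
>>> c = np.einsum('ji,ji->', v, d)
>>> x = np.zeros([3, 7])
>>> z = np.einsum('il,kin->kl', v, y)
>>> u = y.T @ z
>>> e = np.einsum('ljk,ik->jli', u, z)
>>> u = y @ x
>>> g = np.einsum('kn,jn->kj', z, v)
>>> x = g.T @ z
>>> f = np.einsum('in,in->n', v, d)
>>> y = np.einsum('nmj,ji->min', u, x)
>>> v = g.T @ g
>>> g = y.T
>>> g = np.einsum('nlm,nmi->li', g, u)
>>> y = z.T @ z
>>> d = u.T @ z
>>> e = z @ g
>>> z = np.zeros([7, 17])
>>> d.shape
(7, 7, 5)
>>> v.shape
(7, 7)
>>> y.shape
(5, 5)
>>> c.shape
()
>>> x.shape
(7, 5)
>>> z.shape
(7, 17)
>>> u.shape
(17, 7, 7)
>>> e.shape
(17, 7)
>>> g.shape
(5, 7)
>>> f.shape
(5,)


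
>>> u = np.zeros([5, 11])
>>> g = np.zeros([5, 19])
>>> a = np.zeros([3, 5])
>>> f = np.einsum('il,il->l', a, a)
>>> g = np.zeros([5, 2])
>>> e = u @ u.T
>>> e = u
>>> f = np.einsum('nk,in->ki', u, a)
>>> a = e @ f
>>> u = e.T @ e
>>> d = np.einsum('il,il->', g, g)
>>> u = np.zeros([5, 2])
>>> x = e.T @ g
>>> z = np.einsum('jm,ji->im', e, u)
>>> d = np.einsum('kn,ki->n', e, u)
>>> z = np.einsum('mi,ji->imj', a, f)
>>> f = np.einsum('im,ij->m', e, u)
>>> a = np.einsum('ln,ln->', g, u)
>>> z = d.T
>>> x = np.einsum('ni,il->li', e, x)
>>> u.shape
(5, 2)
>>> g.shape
(5, 2)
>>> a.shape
()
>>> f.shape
(11,)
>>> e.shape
(5, 11)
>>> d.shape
(11,)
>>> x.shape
(2, 11)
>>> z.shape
(11,)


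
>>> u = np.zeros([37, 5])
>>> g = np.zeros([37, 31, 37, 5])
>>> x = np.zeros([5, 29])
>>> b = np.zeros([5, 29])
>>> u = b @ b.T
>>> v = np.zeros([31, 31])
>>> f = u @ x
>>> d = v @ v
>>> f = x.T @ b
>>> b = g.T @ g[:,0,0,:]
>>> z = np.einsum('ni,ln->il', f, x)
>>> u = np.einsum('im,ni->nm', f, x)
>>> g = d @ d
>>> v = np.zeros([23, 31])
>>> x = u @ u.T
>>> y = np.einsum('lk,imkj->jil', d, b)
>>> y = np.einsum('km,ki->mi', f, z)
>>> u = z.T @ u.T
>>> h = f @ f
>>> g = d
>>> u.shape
(5, 5)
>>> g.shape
(31, 31)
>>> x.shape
(5, 5)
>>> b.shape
(5, 37, 31, 5)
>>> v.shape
(23, 31)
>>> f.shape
(29, 29)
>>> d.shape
(31, 31)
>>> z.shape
(29, 5)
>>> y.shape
(29, 5)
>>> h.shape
(29, 29)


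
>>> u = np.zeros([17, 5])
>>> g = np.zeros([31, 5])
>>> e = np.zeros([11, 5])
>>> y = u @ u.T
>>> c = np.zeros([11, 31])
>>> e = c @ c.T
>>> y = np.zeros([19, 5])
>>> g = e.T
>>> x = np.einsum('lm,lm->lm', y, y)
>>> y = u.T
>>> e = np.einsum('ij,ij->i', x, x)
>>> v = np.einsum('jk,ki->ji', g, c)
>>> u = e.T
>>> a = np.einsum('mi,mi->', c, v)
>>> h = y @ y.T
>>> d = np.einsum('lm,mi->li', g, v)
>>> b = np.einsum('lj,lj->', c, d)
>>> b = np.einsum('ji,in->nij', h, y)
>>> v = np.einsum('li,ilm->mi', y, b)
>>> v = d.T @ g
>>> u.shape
(19,)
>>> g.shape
(11, 11)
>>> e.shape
(19,)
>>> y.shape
(5, 17)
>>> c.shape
(11, 31)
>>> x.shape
(19, 5)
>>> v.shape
(31, 11)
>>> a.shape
()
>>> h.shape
(5, 5)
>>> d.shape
(11, 31)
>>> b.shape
(17, 5, 5)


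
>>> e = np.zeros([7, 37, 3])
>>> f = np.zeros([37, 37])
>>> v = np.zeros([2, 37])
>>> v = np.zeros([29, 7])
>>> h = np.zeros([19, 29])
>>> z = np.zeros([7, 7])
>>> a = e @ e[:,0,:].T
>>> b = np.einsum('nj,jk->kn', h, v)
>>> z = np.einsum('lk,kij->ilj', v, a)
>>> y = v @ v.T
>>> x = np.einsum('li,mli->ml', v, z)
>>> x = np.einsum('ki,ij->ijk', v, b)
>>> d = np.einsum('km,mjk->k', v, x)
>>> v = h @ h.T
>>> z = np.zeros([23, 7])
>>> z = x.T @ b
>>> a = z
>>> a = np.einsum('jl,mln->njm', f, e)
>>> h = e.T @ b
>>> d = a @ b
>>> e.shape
(7, 37, 3)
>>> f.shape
(37, 37)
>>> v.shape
(19, 19)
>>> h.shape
(3, 37, 19)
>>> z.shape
(29, 19, 19)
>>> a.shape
(3, 37, 7)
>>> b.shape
(7, 19)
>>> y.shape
(29, 29)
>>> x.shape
(7, 19, 29)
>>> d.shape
(3, 37, 19)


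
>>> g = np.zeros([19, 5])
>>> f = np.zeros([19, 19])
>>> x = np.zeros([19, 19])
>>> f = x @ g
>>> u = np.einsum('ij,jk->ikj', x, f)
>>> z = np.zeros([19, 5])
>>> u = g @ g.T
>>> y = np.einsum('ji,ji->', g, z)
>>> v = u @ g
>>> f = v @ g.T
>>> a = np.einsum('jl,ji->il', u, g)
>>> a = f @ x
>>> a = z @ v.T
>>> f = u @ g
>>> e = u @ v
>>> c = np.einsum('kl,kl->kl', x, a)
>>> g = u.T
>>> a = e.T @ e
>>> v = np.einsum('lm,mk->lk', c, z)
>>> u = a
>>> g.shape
(19, 19)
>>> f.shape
(19, 5)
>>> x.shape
(19, 19)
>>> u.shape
(5, 5)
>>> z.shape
(19, 5)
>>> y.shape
()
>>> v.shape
(19, 5)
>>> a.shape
(5, 5)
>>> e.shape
(19, 5)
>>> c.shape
(19, 19)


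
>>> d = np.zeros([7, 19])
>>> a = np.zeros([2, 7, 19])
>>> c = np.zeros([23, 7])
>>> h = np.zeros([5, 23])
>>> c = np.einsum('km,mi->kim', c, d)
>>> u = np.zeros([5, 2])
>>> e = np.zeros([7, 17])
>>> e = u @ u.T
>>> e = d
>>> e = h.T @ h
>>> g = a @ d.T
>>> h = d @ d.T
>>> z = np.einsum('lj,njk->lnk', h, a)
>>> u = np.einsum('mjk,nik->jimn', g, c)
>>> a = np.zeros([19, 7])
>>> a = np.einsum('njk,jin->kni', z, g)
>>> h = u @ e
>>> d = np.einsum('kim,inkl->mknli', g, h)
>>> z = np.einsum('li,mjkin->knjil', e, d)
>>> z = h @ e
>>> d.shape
(7, 2, 19, 23, 7)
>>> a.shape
(19, 7, 7)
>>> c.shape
(23, 19, 7)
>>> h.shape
(7, 19, 2, 23)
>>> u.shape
(7, 19, 2, 23)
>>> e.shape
(23, 23)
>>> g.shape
(2, 7, 7)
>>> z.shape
(7, 19, 2, 23)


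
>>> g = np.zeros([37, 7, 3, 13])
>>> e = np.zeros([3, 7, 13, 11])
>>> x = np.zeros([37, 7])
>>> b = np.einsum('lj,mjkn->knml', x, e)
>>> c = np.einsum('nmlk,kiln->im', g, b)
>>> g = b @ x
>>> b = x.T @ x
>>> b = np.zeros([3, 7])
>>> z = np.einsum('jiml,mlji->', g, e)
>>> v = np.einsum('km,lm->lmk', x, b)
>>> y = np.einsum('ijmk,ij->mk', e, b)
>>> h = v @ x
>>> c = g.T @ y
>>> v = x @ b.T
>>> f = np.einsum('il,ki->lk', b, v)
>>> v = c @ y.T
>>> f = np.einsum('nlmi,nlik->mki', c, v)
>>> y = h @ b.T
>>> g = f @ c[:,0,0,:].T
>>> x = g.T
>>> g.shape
(11, 13, 7)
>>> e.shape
(3, 7, 13, 11)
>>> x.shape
(7, 13, 11)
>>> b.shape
(3, 7)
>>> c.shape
(7, 3, 11, 11)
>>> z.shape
()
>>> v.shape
(7, 3, 11, 13)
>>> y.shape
(3, 7, 3)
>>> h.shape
(3, 7, 7)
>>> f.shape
(11, 13, 11)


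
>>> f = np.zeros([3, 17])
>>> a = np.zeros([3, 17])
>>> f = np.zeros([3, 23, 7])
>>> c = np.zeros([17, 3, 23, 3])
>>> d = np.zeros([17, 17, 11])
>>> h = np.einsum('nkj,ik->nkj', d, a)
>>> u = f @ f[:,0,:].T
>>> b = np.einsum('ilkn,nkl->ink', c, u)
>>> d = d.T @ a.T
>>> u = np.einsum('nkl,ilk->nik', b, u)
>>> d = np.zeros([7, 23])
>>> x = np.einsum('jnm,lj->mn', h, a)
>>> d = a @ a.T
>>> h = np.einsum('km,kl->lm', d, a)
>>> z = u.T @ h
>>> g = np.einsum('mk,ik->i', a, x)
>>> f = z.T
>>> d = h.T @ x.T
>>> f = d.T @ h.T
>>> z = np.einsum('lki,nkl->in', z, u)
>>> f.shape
(11, 17)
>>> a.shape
(3, 17)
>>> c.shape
(17, 3, 23, 3)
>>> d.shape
(3, 11)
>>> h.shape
(17, 3)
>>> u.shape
(17, 3, 3)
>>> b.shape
(17, 3, 23)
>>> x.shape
(11, 17)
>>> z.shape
(3, 17)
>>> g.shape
(11,)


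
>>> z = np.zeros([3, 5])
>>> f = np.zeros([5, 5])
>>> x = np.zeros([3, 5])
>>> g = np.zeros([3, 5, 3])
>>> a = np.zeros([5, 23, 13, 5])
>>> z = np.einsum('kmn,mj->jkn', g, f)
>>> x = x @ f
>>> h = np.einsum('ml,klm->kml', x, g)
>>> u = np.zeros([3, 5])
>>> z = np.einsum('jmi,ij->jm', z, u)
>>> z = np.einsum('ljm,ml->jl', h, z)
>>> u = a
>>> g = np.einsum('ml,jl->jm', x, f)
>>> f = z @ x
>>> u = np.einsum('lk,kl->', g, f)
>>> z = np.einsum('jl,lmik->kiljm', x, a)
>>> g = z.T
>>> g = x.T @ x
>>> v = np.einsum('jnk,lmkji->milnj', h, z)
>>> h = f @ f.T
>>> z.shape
(5, 13, 5, 3, 23)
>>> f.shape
(3, 5)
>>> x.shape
(3, 5)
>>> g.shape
(5, 5)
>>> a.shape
(5, 23, 13, 5)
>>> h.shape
(3, 3)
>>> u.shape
()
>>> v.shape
(13, 23, 5, 3, 3)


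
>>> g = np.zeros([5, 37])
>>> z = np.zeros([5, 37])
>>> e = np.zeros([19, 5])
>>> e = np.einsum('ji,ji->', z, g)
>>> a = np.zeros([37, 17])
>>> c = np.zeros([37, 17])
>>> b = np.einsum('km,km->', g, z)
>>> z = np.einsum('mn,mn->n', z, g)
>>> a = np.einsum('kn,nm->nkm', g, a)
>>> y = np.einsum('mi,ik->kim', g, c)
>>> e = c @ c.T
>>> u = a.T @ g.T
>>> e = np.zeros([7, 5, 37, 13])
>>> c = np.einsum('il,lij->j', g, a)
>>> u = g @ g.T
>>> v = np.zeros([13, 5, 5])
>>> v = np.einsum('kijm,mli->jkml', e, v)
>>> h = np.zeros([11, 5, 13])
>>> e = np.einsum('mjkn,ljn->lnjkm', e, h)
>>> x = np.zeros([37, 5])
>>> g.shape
(5, 37)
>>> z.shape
(37,)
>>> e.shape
(11, 13, 5, 37, 7)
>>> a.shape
(37, 5, 17)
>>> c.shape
(17,)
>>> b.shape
()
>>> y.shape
(17, 37, 5)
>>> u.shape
(5, 5)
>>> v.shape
(37, 7, 13, 5)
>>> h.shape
(11, 5, 13)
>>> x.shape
(37, 5)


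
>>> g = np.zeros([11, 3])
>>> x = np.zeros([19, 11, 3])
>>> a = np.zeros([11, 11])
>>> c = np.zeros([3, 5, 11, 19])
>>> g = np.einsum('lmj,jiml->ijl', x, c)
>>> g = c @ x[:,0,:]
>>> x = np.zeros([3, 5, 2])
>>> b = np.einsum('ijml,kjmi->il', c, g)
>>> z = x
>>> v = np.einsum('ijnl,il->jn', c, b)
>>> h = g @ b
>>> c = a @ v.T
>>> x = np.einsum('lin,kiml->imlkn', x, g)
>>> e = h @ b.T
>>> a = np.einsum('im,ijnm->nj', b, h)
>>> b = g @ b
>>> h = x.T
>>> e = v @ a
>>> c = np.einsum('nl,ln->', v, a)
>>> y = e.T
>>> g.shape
(3, 5, 11, 3)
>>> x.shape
(5, 11, 3, 3, 2)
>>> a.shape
(11, 5)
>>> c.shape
()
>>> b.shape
(3, 5, 11, 19)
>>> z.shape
(3, 5, 2)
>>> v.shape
(5, 11)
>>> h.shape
(2, 3, 3, 11, 5)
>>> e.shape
(5, 5)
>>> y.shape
(5, 5)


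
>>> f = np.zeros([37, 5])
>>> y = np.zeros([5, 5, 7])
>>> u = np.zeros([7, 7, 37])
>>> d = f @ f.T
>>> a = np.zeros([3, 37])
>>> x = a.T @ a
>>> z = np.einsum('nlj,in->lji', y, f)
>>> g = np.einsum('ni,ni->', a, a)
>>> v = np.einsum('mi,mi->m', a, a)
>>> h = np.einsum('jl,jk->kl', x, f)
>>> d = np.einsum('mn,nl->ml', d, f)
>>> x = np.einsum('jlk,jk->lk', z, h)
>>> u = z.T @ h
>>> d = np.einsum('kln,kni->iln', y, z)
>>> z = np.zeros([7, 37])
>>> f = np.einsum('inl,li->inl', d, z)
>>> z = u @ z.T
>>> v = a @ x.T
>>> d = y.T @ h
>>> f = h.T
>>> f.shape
(37, 5)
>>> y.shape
(5, 5, 7)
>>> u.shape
(37, 7, 37)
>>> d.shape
(7, 5, 37)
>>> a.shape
(3, 37)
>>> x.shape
(7, 37)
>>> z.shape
(37, 7, 7)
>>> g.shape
()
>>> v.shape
(3, 7)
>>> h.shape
(5, 37)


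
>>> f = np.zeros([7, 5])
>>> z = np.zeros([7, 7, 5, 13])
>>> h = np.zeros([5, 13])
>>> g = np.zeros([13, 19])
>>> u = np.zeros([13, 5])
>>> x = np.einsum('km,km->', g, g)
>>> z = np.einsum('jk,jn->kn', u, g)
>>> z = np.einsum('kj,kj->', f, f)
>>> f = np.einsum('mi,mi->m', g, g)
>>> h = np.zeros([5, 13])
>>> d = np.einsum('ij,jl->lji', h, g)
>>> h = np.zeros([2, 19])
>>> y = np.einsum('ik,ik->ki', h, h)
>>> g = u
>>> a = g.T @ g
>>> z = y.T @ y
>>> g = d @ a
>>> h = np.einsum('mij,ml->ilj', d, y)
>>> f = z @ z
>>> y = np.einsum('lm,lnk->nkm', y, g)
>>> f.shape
(2, 2)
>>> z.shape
(2, 2)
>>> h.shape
(13, 2, 5)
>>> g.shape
(19, 13, 5)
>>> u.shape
(13, 5)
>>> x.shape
()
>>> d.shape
(19, 13, 5)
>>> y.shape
(13, 5, 2)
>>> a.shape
(5, 5)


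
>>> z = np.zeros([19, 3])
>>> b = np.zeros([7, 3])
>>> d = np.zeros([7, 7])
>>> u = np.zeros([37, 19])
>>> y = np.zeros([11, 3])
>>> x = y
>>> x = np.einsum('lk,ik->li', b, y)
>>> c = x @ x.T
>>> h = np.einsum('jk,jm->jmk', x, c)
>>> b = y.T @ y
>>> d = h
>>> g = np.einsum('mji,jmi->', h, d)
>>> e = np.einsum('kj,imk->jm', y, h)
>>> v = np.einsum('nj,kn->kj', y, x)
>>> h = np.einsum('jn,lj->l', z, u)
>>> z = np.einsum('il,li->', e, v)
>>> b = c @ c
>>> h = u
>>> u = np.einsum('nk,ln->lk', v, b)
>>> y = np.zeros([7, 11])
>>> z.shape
()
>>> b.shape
(7, 7)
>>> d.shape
(7, 7, 11)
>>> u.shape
(7, 3)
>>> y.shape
(7, 11)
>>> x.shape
(7, 11)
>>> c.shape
(7, 7)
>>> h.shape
(37, 19)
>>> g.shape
()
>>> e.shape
(3, 7)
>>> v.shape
(7, 3)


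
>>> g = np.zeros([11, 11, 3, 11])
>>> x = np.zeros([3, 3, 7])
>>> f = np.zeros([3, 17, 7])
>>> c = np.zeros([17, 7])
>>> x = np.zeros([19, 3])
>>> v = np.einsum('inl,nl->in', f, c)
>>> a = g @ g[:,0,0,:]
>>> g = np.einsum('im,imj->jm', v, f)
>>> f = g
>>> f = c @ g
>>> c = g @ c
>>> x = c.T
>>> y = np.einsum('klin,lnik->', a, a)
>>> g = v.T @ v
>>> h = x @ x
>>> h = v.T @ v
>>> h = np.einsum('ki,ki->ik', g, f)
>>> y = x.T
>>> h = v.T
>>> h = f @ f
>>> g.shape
(17, 17)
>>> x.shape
(7, 7)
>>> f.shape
(17, 17)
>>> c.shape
(7, 7)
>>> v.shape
(3, 17)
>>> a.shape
(11, 11, 3, 11)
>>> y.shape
(7, 7)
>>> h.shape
(17, 17)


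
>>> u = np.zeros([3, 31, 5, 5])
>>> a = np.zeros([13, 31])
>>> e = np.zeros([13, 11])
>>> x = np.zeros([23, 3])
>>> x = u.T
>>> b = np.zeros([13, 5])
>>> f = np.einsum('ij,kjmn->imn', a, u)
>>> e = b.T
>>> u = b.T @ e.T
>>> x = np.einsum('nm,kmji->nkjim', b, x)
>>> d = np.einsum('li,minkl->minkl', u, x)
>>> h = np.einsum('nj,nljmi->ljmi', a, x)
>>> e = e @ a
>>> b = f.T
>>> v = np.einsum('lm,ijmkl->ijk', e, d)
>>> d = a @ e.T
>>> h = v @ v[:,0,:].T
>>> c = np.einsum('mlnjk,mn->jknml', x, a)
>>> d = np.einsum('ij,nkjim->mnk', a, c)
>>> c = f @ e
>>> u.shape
(5, 5)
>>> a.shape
(13, 31)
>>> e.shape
(5, 31)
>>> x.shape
(13, 5, 31, 3, 5)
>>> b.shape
(5, 5, 13)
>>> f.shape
(13, 5, 5)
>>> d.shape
(5, 3, 5)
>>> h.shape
(13, 5, 13)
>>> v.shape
(13, 5, 3)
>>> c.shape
(13, 5, 31)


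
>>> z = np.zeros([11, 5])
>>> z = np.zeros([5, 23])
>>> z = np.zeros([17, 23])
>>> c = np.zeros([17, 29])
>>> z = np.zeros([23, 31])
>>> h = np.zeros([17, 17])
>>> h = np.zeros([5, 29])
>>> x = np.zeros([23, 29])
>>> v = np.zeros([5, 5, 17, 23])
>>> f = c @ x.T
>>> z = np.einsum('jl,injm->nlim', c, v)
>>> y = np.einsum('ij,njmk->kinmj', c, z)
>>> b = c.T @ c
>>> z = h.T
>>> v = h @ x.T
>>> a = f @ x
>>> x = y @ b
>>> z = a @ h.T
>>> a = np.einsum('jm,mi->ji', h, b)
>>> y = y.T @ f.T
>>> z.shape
(17, 5)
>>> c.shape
(17, 29)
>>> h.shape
(5, 29)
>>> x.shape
(23, 17, 5, 5, 29)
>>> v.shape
(5, 23)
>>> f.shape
(17, 23)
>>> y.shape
(29, 5, 5, 17, 17)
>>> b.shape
(29, 29)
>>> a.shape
(5, 29)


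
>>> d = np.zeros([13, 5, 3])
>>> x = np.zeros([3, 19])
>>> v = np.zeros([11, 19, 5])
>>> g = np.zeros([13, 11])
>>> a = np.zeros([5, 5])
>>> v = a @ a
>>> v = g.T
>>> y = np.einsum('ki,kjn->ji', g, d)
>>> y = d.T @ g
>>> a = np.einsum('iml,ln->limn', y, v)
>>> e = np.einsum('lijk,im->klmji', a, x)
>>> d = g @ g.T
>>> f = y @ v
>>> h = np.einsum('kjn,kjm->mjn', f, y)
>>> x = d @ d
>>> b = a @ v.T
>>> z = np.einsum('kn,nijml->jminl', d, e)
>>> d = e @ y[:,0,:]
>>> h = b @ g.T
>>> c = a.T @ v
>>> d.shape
(13, 11, 19, 5, 11)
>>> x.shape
(13, 13)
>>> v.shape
(11, 13)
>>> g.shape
(13, 11)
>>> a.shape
(11, 3, 5, 13)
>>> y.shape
(3, 5, 11)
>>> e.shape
(13, 11, 19, 5, 3)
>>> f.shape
(3, 5, 13)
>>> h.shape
(11, 3, 5, 13)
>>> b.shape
(11, 3, 5, 11)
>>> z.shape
(19, 5, 11, 13, 3)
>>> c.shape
(13, 5, 3, 13)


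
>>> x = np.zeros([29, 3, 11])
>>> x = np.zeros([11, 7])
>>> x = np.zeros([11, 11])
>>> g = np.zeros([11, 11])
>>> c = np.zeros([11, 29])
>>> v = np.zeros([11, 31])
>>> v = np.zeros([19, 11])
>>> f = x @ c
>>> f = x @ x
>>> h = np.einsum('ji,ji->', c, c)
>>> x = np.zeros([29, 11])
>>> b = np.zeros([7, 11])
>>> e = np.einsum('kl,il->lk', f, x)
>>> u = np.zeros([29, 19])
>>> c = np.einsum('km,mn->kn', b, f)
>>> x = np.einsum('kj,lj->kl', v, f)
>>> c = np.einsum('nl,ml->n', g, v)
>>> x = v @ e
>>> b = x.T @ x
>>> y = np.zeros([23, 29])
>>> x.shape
(19, 11)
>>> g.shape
(11, 11)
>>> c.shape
(11,)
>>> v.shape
(19, 11)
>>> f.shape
(11, 11)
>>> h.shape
()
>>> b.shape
(11, 11)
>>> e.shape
(11, 11)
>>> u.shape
(29, 19)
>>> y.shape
(23, 29)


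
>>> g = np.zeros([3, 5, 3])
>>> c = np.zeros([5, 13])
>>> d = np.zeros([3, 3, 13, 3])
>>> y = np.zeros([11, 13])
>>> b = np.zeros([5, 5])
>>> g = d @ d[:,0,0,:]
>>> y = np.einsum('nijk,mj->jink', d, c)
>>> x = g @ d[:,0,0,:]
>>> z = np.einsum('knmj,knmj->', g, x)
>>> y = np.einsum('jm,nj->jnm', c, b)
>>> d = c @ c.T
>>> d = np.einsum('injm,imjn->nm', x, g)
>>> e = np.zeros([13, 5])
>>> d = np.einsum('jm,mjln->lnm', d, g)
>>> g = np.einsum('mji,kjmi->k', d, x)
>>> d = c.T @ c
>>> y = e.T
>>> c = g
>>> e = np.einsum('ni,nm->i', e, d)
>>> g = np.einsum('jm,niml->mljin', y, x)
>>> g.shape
(13, 3, 5, 3, 3)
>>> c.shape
(3,)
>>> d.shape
(13, 13)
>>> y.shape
(5, 13)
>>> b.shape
(5, 5)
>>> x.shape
(3, 3, 13, 3)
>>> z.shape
()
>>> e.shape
(5,)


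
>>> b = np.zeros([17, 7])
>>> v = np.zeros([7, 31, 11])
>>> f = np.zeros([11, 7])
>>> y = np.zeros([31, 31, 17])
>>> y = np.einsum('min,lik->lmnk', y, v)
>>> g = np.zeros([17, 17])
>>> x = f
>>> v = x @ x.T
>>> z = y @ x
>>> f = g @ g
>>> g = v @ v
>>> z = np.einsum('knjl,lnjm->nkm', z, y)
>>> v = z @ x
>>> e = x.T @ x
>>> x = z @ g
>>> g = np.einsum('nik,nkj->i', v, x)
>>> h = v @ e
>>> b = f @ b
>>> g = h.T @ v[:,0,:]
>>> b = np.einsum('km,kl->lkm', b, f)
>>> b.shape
(17, 17, 7)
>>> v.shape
(31, 7, 7)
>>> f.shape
(17, 17)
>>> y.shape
(7, 31, 17, 11)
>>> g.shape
(7, 7, 7)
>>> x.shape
(31, 7, 11)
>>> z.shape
(31, 7, 11)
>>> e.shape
(7, 7)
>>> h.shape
(31, 7, 7)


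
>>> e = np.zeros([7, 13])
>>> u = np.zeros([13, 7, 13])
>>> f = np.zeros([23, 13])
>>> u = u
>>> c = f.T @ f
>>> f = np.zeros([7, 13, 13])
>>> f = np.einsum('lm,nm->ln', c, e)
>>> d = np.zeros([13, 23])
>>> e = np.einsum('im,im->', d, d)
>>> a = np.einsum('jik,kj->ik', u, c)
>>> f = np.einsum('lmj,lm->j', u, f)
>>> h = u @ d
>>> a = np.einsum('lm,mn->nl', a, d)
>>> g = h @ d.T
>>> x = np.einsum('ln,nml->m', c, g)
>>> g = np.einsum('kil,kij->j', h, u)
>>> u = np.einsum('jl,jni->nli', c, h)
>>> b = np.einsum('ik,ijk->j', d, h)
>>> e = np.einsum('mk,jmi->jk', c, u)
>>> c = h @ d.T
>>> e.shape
(7, 13)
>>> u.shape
(7, 13, 23)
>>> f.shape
(13,)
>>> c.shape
(13, 7, 13)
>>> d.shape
(13, 23)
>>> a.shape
(23, 7)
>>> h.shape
(13, 7, 23)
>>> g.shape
(13,)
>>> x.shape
(7,)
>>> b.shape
(7,)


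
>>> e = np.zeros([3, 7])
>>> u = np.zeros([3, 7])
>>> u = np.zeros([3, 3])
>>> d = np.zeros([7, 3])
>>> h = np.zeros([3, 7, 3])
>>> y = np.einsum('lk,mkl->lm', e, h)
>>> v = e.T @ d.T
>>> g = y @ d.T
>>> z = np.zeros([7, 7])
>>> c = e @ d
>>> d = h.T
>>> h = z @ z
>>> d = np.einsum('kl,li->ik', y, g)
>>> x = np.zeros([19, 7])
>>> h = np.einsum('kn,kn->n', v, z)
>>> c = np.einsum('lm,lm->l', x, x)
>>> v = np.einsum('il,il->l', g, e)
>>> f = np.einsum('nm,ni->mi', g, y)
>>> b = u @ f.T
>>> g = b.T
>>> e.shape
(3, 7)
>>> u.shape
(3, 3)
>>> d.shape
(7, 3)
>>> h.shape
(7,)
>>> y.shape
(3, 3)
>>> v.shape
(7,)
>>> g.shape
(7, 3)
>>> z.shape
(7, 7)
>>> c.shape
(19,)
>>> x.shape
(19, 7)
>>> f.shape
(7, 3)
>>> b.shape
(3, 7)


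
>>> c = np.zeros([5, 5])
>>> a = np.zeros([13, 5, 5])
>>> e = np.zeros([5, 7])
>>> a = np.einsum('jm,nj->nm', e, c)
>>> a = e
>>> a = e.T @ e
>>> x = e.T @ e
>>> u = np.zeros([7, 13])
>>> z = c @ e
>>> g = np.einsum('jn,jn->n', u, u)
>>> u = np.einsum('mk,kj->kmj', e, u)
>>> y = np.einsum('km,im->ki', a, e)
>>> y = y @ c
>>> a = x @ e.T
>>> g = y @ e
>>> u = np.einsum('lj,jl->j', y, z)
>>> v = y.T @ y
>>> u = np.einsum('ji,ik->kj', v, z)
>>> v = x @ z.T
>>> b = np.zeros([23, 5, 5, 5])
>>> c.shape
(5, 5)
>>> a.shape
(7, 5)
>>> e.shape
(5, 7)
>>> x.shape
(7, 7)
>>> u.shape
(7, 5)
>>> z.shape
(5, 7)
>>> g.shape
(7, 7)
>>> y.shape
(7, 5)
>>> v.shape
(7, 5)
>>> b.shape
(23, 5, 5, 5)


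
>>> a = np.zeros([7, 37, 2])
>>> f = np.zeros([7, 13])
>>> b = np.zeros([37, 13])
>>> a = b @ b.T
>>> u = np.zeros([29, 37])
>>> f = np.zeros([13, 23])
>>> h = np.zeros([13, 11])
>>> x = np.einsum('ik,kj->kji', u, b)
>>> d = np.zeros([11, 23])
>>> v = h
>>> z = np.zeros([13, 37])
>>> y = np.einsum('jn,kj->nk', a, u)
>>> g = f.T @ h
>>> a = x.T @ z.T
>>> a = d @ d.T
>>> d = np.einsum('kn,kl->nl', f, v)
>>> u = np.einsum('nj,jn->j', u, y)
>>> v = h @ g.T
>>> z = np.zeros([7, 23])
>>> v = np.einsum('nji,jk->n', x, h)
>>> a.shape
(11, 11)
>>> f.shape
(13, 23)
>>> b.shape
(37, 13)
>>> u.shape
(37,)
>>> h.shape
(13, 11)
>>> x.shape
(37, 13, 29)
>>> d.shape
(23, 11)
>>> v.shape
(37,)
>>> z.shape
(7, 23)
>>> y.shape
(37, 29)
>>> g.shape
(23, 11)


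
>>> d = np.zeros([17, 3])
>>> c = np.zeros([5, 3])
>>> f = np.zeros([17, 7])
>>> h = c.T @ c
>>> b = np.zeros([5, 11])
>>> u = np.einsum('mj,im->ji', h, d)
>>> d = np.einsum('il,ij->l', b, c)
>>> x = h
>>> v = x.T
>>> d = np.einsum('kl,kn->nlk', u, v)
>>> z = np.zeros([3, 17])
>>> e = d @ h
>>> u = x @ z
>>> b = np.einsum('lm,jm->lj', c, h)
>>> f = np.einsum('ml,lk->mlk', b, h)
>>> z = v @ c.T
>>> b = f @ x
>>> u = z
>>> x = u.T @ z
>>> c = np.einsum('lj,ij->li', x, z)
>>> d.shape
(3, 17, 3)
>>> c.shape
(5, 3)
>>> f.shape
(5, 3, 3)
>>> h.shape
(3, 3)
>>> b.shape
(5, 3, 3)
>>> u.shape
(3, 5)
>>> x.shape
(5, 5)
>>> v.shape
(3, 3)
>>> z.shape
(3, 5)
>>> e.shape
(3, 17, 3)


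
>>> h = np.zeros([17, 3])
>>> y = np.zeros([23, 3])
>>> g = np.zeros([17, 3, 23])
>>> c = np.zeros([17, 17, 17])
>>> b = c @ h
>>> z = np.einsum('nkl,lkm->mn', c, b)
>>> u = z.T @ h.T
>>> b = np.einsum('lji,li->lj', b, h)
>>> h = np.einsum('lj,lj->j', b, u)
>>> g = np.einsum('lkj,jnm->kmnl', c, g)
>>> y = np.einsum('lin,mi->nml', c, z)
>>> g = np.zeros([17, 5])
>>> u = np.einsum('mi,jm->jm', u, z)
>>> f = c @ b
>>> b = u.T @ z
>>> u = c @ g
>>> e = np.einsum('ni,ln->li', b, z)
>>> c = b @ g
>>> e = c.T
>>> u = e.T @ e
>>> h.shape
(17,)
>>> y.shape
(17, 3, 17)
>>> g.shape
(17, 5)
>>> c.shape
(17, 5)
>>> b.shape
(17, 17)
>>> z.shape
(3, 17)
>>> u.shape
(17, 17)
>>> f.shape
(17, 17, 17)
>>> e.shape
(5, 17)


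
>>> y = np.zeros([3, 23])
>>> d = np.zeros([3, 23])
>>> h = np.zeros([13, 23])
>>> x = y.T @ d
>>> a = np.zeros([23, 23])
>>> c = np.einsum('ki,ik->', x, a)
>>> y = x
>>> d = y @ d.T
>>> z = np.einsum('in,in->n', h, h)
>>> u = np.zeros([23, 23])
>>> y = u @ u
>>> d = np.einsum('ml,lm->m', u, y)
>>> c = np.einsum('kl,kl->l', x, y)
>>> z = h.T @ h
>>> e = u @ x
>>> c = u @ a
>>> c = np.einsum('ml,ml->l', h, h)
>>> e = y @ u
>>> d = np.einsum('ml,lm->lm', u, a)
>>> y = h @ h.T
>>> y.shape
(13, 13)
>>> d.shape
(23, 23)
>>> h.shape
(13, 23)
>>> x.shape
(23, 23)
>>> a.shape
(23, 23)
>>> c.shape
(23,)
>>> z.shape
(23, 23)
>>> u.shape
(23, 23)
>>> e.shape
(23, 23)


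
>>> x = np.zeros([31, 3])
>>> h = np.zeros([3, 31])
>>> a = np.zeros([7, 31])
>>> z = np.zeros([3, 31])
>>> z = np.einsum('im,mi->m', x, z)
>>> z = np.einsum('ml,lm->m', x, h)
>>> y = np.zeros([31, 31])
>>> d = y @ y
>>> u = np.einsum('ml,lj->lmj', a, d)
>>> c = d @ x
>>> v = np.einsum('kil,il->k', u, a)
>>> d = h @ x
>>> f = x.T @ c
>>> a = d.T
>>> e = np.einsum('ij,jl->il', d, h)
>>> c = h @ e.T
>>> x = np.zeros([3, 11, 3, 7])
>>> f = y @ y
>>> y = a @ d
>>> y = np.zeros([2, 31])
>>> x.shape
(3, 11, 3, 7)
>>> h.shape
(3, 31)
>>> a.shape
(3, 3)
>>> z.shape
(31,)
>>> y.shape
(2, 31)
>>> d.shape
(3, 3)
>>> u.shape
(31, 7, 31)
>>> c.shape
(3, 3)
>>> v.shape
(31,)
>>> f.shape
(31, 31)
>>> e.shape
(3, 31)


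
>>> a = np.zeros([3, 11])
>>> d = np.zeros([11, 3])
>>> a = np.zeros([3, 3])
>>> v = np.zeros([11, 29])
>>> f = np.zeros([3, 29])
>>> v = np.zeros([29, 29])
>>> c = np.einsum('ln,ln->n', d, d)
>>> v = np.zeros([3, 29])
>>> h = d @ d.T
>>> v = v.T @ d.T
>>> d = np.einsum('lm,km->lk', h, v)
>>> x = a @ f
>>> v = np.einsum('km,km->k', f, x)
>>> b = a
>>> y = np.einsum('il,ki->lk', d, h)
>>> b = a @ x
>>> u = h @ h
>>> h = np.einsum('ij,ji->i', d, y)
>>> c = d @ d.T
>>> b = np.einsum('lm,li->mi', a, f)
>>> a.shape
(3, 3)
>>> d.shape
(11, 29)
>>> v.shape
(3,)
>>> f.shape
(3, 29)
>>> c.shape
(11, 11)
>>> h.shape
(11,)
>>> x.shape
(3, 29)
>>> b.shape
(3, 29)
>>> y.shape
(29, 11)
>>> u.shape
(11, 11)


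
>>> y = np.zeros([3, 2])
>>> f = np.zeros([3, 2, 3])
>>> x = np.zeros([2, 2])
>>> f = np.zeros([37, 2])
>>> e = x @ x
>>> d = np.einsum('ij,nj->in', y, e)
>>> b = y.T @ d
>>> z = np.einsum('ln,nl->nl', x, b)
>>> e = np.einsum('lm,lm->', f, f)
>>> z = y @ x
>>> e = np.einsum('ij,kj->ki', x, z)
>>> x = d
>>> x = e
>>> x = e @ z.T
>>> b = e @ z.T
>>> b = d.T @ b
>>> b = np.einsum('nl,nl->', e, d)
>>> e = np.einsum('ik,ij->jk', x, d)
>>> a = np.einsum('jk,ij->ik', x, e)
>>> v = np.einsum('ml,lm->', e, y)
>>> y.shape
(3, 2)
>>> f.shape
(37, 2)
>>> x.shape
(3, 3)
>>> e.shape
(2, 3)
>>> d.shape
(3, 2)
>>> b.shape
()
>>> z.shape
(3, 2)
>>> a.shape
(2, 3)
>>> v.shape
()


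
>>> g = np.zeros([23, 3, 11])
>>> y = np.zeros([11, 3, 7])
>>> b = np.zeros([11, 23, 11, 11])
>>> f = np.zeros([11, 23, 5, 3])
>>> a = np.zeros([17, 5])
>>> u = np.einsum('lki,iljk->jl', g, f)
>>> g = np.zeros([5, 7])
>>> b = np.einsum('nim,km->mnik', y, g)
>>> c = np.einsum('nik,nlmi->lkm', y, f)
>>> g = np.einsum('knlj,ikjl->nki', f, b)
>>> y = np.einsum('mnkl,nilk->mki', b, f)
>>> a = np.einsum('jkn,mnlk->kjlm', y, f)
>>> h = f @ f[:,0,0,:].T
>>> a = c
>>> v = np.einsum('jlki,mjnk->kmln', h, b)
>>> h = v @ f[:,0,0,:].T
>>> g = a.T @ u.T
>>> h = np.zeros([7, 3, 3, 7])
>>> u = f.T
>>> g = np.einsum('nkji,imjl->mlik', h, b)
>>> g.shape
(11, 5, 7, 3)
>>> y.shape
(7, 3, 23)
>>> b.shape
(7, 11, 3, 5)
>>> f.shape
(11, 23, 5, 3)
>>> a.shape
(23, 7, 5)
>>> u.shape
(3, 5, 23, 11)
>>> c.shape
(23, 7, 5)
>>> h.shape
(7, 3, 3, 7)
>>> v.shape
(5, 7, 23, 3)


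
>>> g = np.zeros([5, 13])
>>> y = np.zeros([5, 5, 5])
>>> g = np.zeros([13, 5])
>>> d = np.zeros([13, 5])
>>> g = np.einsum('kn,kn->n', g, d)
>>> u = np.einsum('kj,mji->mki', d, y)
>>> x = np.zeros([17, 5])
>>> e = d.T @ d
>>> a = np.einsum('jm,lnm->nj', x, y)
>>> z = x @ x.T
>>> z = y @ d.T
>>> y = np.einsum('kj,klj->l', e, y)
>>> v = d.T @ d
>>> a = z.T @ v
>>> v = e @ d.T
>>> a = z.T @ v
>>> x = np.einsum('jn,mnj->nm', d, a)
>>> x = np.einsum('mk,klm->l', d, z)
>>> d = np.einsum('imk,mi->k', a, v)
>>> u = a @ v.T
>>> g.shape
(5,)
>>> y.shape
(5,)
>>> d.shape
(13,)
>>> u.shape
(13, 5, 5)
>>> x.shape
(5,)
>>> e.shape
(5, 5)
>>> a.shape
(13, 5, 13)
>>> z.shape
(5, 5, 13)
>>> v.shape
(5, 13)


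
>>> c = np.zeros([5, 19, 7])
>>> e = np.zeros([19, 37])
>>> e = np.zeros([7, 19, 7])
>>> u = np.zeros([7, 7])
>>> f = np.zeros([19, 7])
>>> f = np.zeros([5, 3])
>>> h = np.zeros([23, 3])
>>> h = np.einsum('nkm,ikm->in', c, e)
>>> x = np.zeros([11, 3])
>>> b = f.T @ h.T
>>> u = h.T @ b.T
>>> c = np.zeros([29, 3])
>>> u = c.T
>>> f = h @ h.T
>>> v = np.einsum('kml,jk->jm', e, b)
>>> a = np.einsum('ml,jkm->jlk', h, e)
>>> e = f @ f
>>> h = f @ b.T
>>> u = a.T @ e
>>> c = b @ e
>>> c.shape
(3, 7)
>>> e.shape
(7, 7)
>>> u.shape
(19, 5, 7)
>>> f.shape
(7, 7)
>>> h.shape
(7, 3)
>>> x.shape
(11, 3)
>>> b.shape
(3, 7)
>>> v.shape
(3, 19)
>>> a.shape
(7, 5, 19)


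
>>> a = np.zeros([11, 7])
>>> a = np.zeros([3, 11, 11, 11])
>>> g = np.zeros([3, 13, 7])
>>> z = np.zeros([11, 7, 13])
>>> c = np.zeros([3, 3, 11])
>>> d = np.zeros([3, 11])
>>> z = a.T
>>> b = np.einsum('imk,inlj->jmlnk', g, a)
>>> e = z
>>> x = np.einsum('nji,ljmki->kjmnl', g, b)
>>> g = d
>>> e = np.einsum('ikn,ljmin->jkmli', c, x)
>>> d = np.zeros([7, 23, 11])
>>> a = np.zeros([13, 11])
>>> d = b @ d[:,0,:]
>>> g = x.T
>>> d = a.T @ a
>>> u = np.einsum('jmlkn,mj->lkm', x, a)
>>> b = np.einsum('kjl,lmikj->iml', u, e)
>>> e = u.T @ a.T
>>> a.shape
(13, 11)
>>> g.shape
(11, 3, 11, 13, 11)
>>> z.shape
(11, 11, 11, 3)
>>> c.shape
(3, 3, 11)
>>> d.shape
(11, 11)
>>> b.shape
(11, 3, 13)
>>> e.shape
(13, 3, 13)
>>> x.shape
(11, 13, 11, 3, 11)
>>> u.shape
(11, 3, 13)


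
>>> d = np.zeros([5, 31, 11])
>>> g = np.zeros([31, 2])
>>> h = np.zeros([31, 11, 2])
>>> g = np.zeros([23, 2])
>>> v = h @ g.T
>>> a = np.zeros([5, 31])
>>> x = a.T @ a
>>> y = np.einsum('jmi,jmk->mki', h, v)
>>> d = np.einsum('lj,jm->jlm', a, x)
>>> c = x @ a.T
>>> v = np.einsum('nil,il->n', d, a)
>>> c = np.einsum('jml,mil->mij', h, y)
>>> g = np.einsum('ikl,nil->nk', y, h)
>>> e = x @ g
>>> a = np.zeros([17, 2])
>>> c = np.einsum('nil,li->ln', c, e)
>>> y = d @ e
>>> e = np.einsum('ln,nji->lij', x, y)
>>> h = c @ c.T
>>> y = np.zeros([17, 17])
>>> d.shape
(31, 5, 31)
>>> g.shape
(31, 23)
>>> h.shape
(31, 31)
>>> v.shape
(31,)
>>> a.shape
(17, 2)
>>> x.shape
(31, 31)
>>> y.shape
(17, 17)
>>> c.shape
(31, 11)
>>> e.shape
(31, 23, 5)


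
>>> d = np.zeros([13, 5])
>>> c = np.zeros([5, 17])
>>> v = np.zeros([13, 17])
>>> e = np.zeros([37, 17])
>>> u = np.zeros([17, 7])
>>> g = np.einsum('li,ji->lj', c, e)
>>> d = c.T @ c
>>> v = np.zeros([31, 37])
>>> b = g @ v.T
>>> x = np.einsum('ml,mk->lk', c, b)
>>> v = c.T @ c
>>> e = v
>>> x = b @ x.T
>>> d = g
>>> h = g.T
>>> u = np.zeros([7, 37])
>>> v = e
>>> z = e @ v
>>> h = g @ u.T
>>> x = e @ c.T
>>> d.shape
(5, 37)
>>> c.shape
(5, 17)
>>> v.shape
(17, 17)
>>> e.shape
(17, 17)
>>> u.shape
(7, 37)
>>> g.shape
(5, 37)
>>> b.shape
(5, 31)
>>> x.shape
(17, 5)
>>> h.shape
(5, 7)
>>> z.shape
(17, 17)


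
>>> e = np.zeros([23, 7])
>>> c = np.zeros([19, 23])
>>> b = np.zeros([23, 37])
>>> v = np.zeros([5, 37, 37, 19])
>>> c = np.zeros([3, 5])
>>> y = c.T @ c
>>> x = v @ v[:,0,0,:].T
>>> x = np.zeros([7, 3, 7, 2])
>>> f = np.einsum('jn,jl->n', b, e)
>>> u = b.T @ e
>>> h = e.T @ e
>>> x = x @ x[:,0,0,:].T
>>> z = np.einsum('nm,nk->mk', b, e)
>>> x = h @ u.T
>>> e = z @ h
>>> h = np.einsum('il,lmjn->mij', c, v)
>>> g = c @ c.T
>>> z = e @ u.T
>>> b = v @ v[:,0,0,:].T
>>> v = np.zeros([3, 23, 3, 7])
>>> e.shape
(37, 7)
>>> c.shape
(3, 5)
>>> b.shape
(5, 37, 37, 5)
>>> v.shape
(3, 23, 3, 7)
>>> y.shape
(5, 5)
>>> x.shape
(7, 37)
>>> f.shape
(37,)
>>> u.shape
(37, 7)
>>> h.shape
(37, 3, 37)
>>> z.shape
(37, 37)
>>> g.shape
(3, 3)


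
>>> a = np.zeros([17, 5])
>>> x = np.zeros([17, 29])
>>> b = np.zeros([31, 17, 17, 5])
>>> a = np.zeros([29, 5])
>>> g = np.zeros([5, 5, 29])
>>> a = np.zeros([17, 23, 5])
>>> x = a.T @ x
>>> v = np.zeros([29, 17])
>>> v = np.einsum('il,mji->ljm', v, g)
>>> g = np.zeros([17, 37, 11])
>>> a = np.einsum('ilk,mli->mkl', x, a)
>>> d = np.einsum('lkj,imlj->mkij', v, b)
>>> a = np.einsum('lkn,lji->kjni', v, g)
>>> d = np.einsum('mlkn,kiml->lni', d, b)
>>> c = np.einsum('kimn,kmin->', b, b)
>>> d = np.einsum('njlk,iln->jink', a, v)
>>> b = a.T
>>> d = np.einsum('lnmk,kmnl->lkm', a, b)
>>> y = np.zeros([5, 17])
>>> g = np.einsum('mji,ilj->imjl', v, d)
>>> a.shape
(5, 37, 5, 11)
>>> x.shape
(5, 23, 29)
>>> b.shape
(11, 5, 37, 5)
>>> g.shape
(5, 17, 5, 11)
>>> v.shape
(17, 5, 5)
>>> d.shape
(5, 11, 5)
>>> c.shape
()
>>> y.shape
(5, 17)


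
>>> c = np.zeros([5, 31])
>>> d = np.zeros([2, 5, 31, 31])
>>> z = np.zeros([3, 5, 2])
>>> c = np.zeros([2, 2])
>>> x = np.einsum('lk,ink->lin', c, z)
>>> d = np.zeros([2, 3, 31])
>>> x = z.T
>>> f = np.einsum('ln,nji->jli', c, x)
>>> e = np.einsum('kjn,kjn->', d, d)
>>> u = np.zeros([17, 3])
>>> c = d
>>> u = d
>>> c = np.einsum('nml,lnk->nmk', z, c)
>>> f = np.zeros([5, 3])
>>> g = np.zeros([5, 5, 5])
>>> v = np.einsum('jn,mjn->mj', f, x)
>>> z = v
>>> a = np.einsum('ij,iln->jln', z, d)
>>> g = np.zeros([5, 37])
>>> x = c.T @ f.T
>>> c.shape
(3, 5, 31)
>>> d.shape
(2, 3, 31)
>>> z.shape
(2, 5)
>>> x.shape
(31, 5, 5)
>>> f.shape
(5, 3)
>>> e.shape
()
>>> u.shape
(2, 3, 31)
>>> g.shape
(5, 37)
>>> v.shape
(2, 5)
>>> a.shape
(5, 3, 31)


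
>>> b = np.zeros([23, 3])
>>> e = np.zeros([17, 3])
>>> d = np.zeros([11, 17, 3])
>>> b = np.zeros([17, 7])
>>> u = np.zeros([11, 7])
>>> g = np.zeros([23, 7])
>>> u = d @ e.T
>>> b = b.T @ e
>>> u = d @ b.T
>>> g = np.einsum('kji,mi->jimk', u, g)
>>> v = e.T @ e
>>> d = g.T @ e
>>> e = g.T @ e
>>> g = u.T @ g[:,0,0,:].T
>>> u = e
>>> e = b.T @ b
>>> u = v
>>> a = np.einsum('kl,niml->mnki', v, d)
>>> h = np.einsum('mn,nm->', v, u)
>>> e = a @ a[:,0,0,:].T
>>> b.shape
(7, 3)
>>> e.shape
(7, 11, 3, 7)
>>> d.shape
(11, 23, 7, 3)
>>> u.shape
(3, 3)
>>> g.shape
(7, 17, 17)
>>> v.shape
(3, 3)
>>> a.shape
(7, 11, 3, 23)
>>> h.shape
()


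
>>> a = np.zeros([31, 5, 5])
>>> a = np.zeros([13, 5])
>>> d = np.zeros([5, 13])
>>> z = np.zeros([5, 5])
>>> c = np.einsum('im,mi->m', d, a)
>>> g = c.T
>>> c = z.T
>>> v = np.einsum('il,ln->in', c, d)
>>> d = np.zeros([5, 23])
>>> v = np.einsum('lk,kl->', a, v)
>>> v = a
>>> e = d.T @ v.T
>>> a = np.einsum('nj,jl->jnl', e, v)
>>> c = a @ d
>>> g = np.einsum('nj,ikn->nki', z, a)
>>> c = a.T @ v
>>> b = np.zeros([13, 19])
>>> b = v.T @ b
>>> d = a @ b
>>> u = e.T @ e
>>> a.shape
(13, 23, 5)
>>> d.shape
(13, 23, 19)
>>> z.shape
(5, 5)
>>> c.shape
(5, 23, 5)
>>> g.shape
(5, 23, 13)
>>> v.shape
(13, 5)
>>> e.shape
(23, 13)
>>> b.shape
(5, 19)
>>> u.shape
(13, 13)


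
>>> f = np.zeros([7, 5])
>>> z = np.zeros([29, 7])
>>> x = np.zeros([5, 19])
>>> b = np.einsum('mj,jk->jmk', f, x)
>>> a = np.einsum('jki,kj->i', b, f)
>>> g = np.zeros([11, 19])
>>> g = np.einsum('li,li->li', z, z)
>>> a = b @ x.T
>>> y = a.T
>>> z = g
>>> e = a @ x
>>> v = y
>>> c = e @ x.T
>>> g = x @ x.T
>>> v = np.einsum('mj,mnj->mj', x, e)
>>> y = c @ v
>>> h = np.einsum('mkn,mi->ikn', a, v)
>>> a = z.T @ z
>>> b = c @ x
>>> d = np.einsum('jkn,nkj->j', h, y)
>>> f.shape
(7, 5)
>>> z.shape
(29, 7)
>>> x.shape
(5, 19)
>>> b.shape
(5, 7, 19)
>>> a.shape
(7, 7)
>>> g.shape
(5, 5)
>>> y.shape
(5, 7, 19)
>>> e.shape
(5, 7, 19)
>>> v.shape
(5, 19)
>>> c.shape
(5, 7, 5)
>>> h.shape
(19, 7, 5)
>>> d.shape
(19,)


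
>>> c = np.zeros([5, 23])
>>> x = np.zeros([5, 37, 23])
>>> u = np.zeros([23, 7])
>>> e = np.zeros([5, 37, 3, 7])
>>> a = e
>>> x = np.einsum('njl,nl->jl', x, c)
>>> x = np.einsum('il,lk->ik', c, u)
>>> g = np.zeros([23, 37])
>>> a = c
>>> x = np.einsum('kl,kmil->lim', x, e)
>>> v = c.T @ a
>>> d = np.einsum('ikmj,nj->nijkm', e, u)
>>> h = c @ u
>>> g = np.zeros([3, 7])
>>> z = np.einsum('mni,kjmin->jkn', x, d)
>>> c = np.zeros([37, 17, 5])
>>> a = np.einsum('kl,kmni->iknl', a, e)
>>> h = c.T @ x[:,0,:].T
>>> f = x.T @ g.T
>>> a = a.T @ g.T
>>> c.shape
(37, 17, 5)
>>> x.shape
(7, 3, 37)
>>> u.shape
(23, 7)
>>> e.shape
(5, 37, 3, 7)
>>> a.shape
(23, 3, 5, 3)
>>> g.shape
(3, 7)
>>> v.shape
(23, 23)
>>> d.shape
(23, 5, 7, 37, 3)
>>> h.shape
(5, 17, 7)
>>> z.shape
(5, 23, 3)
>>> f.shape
(37, 3, 3)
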